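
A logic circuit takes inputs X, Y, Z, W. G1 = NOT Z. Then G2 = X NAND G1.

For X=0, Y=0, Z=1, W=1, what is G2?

G1 = NOT 1 = 0
G2 = 0 NAND 0 = 1

1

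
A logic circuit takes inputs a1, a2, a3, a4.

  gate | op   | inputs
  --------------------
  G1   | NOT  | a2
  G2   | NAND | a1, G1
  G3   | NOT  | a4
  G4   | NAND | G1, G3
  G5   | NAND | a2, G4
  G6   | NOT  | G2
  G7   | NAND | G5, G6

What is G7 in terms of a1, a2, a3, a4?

(a2 NAND (NOT a2 NAND NOT a4)) NAND NOT (a1 NAND NOT a2)

G1 = NOT a2
G2 = a1 NAND G1 = a1 NAND NOT a2
G3 = NOT a4
G4 = G1 NAND G3 = NOT a2 NAND NOT a4
G5 = a2 NAND G4 = a2 NAND (NOT a2 NAND NOT a4)
G6 = NOT G2 = NOT (a1 NAND NOT a2)
G7 = G5 NAND G6 = (a2 NAND (NOT a2 NAND NOT a4)) NAND NOT (a1 NAND NOT a2)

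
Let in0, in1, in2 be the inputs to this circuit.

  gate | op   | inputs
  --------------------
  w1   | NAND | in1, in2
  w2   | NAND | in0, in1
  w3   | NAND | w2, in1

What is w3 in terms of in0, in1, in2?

w2 = in0 NAND in1
w3 = w2 NAND in1 = (in0 NAND in1) NAND in1

(in0 NAND in1) NAND in1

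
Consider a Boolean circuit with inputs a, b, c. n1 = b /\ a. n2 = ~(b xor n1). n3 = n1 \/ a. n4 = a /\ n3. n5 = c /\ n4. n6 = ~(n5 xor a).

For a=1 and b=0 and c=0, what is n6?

n1 = 0 /\ 1 = 0
n3 = 0 \/ 1 = 1
n4 = 1 /\ 1 = 1
n5 = 0 /\ 1 = 0
n6 = ~(0 xor 1) = 0

0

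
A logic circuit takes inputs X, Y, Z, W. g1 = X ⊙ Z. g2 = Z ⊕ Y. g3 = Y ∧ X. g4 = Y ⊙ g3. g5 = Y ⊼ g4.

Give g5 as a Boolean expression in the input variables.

Y ⊼ (Y ⊙ (Y ∧ X))

g3 = Y ∧ X
g4 = Y ⊙ g3 = Y ⊙ (Y ∧ X)
g5 = Y ⊼ g4 = Y ⊼ (Y ⊙ (Y ∧ X))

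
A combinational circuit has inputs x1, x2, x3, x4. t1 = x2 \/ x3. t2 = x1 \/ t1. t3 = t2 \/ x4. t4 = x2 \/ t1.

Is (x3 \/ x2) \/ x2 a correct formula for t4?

Yes

t1 = x2 \/ x3
t4 = x2 \/ t1 = x2 \/ (x2 \/ x3)
At x1=0, x2=0, x3=0, x4=0: circuit gives 0, formula gives 0.
At x1=0, x2=0, x3=1, x4=0: circuit gives 1, formula gives 1.
Agrees on all 16 inputs.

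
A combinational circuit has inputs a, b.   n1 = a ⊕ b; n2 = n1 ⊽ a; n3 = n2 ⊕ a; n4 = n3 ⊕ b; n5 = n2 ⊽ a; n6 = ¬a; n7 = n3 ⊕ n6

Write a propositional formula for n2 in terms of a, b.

n1 = a ⊕ b
n2 = n1 ⊽ a = (a ⊕ b) ⊽ a

(a ⊕ b) ⊽ a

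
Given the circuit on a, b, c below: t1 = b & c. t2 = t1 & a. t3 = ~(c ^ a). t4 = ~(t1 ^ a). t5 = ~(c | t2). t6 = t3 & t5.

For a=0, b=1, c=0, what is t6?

1

t1 = 1 & 0 = 0
t2 = 0 & 0 = 0
t3 = ~(0 ^ 0) = 1
t5 = ~(0 | 0) = 1
t6 = 1 & 1 = 1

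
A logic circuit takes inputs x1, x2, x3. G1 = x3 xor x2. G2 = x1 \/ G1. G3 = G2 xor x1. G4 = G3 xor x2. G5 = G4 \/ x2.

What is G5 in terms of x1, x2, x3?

G1 = x3 xor x2
G2 = x1 \/ G1 = x1 \/ (x3 xor x2)
G3 = G2 xor x1 = (x1 \/ (x3 xor x2)) xor x1
G4 = G3 xor x2 = ((x1 \/ (x3 xor x2)) xor x1) xor x2
G5 = G4 \/ x2 = (((x1 \/ (x3 xor x2)) xor x1) xor x2) \/ x2

(((x1 \/ (x3 xor x2)) xor x1) xor x2) \/ x2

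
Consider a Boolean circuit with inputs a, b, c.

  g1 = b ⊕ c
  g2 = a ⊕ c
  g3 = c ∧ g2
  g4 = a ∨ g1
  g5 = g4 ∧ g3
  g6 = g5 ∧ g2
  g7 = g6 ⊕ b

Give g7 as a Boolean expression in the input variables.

g1 = b ⊕ c
g2 = a ⊕ c
g3 = c ∧ g2 = c ∧ (a ⊕ c)
g4 = a ∨ g1 = a ∨ (b ⊕ c)
g5 = g4 ∧ g3 = (a ∨ (b ⊕ c)) ∧ (c ∧ (a ⊕ c))
g6 = g5 ∧ g2 = ((a ∨ (b ⊕ c)) ∧ (c ∧ (a ⊕ c))) ∧ (a ⊕ c)
g7 = g6 ⊕ b = (((a ∨ (b ⊕ c)) ∧ (c ∧ (a ⊕ c))) ∧ (a ⊕ c)) ⊕ b

(((a ∨ (b ⊕ c)) ∧ (c ∧ (a ⊕ c))) ∧ (a ⊕ c)) ⊕ b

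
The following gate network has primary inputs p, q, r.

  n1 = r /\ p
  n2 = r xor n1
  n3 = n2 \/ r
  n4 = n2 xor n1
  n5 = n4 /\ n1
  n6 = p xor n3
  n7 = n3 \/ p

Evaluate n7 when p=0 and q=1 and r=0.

n1 = 0 /\ 0 = 0
n2 = 0 xor 0 = 0
n3 = 0 \/ 0 = 0
n7 = 0 \/ 0 = 0

0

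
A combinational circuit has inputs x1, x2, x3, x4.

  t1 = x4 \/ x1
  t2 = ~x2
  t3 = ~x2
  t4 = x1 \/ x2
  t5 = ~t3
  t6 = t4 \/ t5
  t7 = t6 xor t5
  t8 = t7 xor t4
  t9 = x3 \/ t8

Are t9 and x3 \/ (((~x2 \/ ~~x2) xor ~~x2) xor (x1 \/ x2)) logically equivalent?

No

t3 = ~x2
t4 = x1 \/ x2
t5 = ~t3 = ~~x2
t6 = t4 \/ t5 = (x1 \/ x2) \/ ~~x2
t7 = t6 xor t5 = ((x1 \/ x2) \/ ~~x2) xor ~~x2
t8 = t7 xor t4 = (((x1 \/ x2) \/ ~~x2) xor ~~x2) xor (x1 \/ x2)
t9 = x3 \/ t8 = x3 \/ ((((x1 \/ x2) \/ ~~x2) xor ~~x2) xor (x1 \/ x2))
At x1=0, x2=0, x3=0, x4=0: circuit gives 0, formula gives 1.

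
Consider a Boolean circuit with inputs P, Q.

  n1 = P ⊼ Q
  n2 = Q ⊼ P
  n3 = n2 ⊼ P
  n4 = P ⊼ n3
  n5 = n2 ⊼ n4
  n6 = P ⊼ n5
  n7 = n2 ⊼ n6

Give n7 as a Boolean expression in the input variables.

(Q ⊼ P) ⊼ (P ⊼ ((Q ⊼ P) ⊼ (P ⊼ ((Q ⊼ P) ⊼ P))))

n2 = Q ⊼ P
n3 = n2 ⊼ P = (Q ⊼ P) ⊼ P
n4 = P ⊼ n3 = P ⊼ ((Q ⊼ P) ⊼ P)
n5 = n2 ⊼ n4 = (Q ⊼ P) ⊼ (P ⊼ ((Q ⊼ P) ⊼ P))
n6 = P ⊼ n5 = P ⊼ ((Q ⊼ P) ⊼ (P ⊼ ((Q ⊼ P) ⊼ P)))
n7 = n2 ⊼ n6 = (Q ⊼ P) ⊼ (P ⊼ ((Q ⊼ P) ⊼ (P ⊼ ((Q ⊼ P) ⊼ P))))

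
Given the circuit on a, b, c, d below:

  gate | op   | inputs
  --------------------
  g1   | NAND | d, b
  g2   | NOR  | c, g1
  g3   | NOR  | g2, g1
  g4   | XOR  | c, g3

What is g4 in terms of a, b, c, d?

g1 = d NAND b
g2 = c NOR g1 = c NOR (d NAND b)
g3 = g2 NOR g1 = (c NOR (d NAND b)) NOR (d NAND b)
g4 = c XOR g3 = c XOR ((c NOR (d NAND b)) NOR (d NAND b))

c XOR ((c NOR (d NAND b)) NOR (d NAND b))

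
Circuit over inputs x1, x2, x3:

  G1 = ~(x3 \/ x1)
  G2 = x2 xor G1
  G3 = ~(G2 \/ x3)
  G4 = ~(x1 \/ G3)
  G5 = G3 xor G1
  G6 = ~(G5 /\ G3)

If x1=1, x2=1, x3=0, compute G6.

1

G1 = ~(0 \/ 1) = 0
G2 = 1 xor 0 = 1
G3 = ~(1 \/ 0) = 0
G5 = 0 xor 0 = 0
G6 = ~(0 /\ 0) = 1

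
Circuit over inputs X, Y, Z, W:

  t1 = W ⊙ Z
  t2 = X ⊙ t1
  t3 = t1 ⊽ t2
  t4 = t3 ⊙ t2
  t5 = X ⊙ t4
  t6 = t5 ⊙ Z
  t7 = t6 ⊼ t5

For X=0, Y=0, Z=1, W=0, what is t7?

0

t1 = 0 ⊙ 1 = 0
t2 = 0 ⊙ 0 = 1
t3 = 0 ⊽ 1 = 0
t4 = 0 ⊙ 1 = 0
t5 = 0 ⊙ 0 = 1
t6 = 1 ⊙ 1 = 1
t7 = 1 ⊼ 1 = 0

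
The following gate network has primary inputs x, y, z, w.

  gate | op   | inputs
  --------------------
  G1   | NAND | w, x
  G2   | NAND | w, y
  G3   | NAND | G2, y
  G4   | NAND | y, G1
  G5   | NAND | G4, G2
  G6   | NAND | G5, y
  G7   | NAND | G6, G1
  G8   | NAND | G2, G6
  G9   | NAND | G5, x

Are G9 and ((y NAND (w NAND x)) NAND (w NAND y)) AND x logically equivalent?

No

G1 = w NAND x
G2 = w NAND y
G4 = y NAND G1 = y NAND (w NAND x)
G5 = G4 NAND G2 = (y NAND (w NAND x)) NAND (w NAND y)
G9 = G5 NAND x = ((y NAND (w NAND x)) NAND (w NAND y)) NAND x
At x=0, y=0, z=0, w=0: circuit gives 1, formula gives 0.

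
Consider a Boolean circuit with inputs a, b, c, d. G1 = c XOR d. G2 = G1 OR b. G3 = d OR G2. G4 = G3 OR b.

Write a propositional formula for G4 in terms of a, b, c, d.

G1 = c XOR d
G2 = G1 OR b = (c XOR d) OR b
G3 = d OR G2 = d OR ((c XOR d) OR b)
G4 = G3 OR b = (d OR ((c XOR d) OR b)) OR b

(d OR ((c XOR d) OR b)) OR b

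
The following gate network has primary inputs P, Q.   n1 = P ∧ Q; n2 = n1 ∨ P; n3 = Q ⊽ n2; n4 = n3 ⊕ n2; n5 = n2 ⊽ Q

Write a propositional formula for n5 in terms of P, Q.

((P ∧ Q) ∨ P) ⊽ Q

n1 = P ∧ Q
n2 = n1 ∨ P = (P ∧ Q) ∨ P
n5 = n2 ⊽ Q = ((P ∧ Q) ∨ P) ⊽ Q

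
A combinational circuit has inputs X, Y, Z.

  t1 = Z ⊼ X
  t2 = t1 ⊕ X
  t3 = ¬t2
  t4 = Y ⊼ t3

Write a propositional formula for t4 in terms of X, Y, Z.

Y ⊼ ¬((Z ⊼ X) ⊕ X)

t1 = Z ⊼ X
t2 = t1 ⊕ X = (Z ⊼ X) ⊕ X
t3 = ¬t2 = ¬((Z ⊼ X) ⊕ X)
t4 = Y ⊼ t3 = Y ⊼ ¬((Z ⊼ X) ⊕ X)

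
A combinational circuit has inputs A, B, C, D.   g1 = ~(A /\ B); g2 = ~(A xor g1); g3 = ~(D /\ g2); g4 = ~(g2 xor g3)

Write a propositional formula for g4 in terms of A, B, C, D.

~((~(A xor (~(A /\ B)))) xor (~(D /\ (~(A xor (~(A /\ B)))))))

g1 = ~(A /\ B)
g2 = ~(A xor g1) = ~(A xor (~(A /\ B)))
g3 = ~(D /\ g2) = ~(D /\ (~(A xor (~(A /\ B)))))
g4 = ~(g2 xor g3) = ~((~(A xor (~(A /\ B)))) xor (~(D /\ (~(A xor (~(A /\ B)))))))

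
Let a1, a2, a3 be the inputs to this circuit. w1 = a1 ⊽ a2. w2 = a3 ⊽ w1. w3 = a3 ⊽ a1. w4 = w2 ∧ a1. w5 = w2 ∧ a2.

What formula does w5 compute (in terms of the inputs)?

(a3 ⊽ (a1 ⊽ a2)) ∧ a2

w1 = a1 ⊽ a2
w2 = a3 ⊽ w1 = a3 ⊽ (a1 ⊽ a2)
w5 = w2 ∧ a2 = (a3 ⊽ (a1 ⊽ a2)) ∧ a2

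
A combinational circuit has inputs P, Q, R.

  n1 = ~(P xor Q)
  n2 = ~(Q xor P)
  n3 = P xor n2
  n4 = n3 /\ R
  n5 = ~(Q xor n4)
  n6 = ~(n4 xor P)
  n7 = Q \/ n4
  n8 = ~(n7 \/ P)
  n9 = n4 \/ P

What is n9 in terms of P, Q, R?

n2 = ~(Q xor P)
n3 = P xor n2 = P xor (~(Q xor P))
n4 = n3 /\ R = (P xor (~(Q xor P))) /\ R
n9 = n4 \/ P = ((P xor (~(Q xor P))) /\ R) \/ P

((P xor (~(Q xor P))) /\ R) \/ P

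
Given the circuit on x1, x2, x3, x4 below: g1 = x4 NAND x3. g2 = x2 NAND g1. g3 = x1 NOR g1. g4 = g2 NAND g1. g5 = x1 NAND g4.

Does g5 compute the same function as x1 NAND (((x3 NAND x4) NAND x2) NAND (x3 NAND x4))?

g1 = x4 NAND x3
g2 = x2 NAND g1 = x2 NAND (x4 NAND x3)
g4 = g2 NAND g1 = (x2 NAND (x4 NAND x3)) NAND (x4 NAND x3)
g5 = x1 NAND g4 = x1 NAND ((x2 NAND (x4 NAND x3)) NAND (x4 NAND x3))
At x1=1, x2=0, x3=1, x4=1: circuit gives 0, formula gives 0.
At x1=0, x2=0, x3=0, x4=0: circuit gives 1, formula gives 1.
Agrees on all 16 inputs.

Yes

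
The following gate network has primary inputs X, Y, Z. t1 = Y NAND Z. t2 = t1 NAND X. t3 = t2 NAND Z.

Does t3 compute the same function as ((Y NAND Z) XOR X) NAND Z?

No

t1 = Y NAND Z
t2 = t1 NAND X = (Y NAND Z) NAND X
t3 = t2 NAND Z = ((Y NAND Z) NAND X) NAND Z
At X=0, Y=1, Z=1: circuit gives 0, formula gives 1.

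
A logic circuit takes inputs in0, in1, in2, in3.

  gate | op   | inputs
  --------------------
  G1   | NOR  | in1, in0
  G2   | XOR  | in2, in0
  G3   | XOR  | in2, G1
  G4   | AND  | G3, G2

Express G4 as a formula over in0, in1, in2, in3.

(in2 XOR (in1 NOR in0)) AND (in2 XOR in0)

G1 = in1 NOR in0
G2 = in2 XOR in0
G3 = in2 XOR G1 = in2 XOR (in1 NOR in0)
G4 = G3 AND G2 = (in2 XOR (in1 NOR in0)) AND (in2 XOR in0)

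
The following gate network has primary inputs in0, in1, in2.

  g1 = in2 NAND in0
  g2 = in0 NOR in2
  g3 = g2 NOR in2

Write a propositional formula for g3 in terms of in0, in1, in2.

(in0 NOR in2) NOR in2

g2 = in0 NOR in2
g3 = g2 NOR in2 = (in0 NOR in2) NOR in2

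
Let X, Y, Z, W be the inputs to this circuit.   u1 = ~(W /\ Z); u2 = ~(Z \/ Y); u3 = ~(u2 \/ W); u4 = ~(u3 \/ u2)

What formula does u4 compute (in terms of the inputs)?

u2 = ~(Z \/ Y)
u3 = ~(u2 \/ W) = ~((~(Z \/ Y)) \/ W)
u4 = ~(u3 \/ u2) = ~((~((~(Z \/ Y)) \/ W)) \/ (~(Z \/ Y)))

~((~((~(Z \/ Y)) \/ W)) \/ (~(Z \/ Y)))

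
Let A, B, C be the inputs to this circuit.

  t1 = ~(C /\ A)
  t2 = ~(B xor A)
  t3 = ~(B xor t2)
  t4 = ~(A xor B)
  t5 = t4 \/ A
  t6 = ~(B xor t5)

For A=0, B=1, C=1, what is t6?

t4 = ~(0 xor 1) = 0
t5 = 0 \/ 0 = 0
t6 = ~(1 xor 0) = 0

0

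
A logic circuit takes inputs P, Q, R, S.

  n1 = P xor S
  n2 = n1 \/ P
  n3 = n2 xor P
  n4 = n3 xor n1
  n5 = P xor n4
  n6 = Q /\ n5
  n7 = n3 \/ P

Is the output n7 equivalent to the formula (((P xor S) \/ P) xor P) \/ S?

No

n1 = P xor S
n2 = n1 \/ P = (P xor S) \/ P
n3 = n2 xor P = ((P xor S) \/ P) xor P
n7 = n3 \/ P = (((P xor S) \/ P) xor P) \/ P
At P=1, Q=0, R=0, S=0: circuit gives 1, formula gives 0.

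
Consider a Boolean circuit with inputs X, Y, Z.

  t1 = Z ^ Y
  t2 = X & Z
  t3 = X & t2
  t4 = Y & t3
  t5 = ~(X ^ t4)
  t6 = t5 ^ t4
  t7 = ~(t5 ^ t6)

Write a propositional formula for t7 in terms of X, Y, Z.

~((~(X ^ (Y & (X & (X & Z))))) ^ ((~(X ^ (Y & (X & (X & Z))))) ^ (Y & (X & (X & Z)))))

t2 = X & Z
t3 = X & t2 = X & (X & Z)
t4 = Y & t3 = Y & (X & (X & Z))
t5 = ~(X ^ t4) = ~(X ^ (Y & (X & (X & Z))))
t6 = t5 ^ t4 = (~(X ^ (Y & (X & (X & Z))))) ^ (Y & (X & (X & Z)))
t7 = ~(t5 ^ t6) = ~((~(X ^ (Y & (X & (X & Z))))) ^ ((~(X ^ (Y & (X & (X & Z))))) ^ (Y & (X & (X & Z)))))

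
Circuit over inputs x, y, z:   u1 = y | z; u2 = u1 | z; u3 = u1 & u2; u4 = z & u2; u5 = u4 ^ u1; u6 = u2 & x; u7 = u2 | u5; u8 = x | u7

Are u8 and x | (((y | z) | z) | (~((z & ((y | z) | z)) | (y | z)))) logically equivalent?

u1 = y | z
u2 = u1 | z = (y | z) | z
u4 = z & u2 = z & ((y | z) | z)
u5 = u4 ^ u1 = (z & ((y | z) | z)) ^ (y | z)
u7 = u2 | u5 = ((y | z) | z) | ((z & ((y | z) | z)) ^ (y | z))
u8 = x | u7 = x | (((y | z) | z) | ((z & ((y | z) | z)) ^ (y | z)))
At x=0, y=0, z=0: circuit gives 0, formula gives 1.

No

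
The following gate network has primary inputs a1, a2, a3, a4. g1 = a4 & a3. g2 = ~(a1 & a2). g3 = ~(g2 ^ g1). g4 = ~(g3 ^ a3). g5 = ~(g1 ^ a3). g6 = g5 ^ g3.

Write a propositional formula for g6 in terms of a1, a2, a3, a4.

(~((a4 & a3) ^ a3)) ^ (~((~(a1 & a2)) ^ (a4 & a3)))

g1 = a4 & a3
g2 = ~(a1 & a2)
g3 = ~(g2 ^ g1) = ~((~(a1 & a2)) ^ (a4 & a3))
g5 = ~(g1 ^ a3) = ~((a4 & a3) ^ a3)
g6 = g5 ^ g3 = (~((a4 & a3) ^ a3)) ^ (~((~(a1 & a2)) ^ (a4 & a3)))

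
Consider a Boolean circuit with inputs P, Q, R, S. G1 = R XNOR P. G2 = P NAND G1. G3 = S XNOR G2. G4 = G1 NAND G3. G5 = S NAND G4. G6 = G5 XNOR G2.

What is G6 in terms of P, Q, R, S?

G1 = R XNOR P
G2 = P NAND G1 = P NAND (R XNOR P)
G3 = S XNOR G2 = S XNOR (P NAND (R XNOR P))
G4 = G1 NAND G3 = (R XNOR P) NAND (S XNOR (P NAND (R XNOR P)))
G5 = S NAND G4 = S NAND ((R XNOR P) NAND (S XNOR (P NAND (R XNOR P))))
G6 = G5 XNOR G2 = (S NAND ((R XNOR P) NAND (S XNOR (P NAND (R XNOR P))))) XNOR (P NAND (R XNOR P))

(S NAND ((R XNOR P) NAND (S XNOR (P NAND (R XNOR P))))) XNOR (P NAND (R XNOR P))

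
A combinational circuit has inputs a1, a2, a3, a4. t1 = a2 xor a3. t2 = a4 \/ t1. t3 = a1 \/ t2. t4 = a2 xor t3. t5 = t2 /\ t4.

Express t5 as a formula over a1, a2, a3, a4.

t1 = a2 xor a3
t2 = a4 \/ t1 = a4 \/ (a2 xor a3)
t3 = a1 \/ t2 = a1 \/ (a4 \/ (a2 xor a3))
t4 = a2 xor t3 = a2 xor (a1 \/ (a4 \/ (a2 xor a3)))
t5 = t2 /\ t4 = (a4 \/ (a2 xor a3)) /\ (a2 xor (a1 \/ (a4 \/ (a2 xor a3))))

(a4 \/ (a2 xor a3)) /\ (a2 xor (a1 \/ (a4 \/ (a2 xor a3))))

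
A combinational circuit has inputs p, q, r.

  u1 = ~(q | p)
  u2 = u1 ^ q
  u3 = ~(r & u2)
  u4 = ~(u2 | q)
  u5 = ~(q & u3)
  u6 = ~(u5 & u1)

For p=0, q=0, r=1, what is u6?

0

u1 = ~(0 | 0) = 1
u2 = 1 ^ 0 = 1
u3 = ~(1 & 1) = 0
u5 = ~(0 & 0) = 1
u6 = ~(1 & 1) = 0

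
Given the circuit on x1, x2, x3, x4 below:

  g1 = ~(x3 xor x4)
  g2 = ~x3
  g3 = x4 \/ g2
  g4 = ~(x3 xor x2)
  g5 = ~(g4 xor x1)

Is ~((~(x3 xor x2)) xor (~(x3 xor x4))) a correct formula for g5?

g4 = ~(x3 xor x2)
g5 = ~(g4 xor x1) = ~((~(x3 xor x2)) xor x1)
At x1=0, x2=0, x3=0, x4=0: circuit gives 0, formula gives 1.

No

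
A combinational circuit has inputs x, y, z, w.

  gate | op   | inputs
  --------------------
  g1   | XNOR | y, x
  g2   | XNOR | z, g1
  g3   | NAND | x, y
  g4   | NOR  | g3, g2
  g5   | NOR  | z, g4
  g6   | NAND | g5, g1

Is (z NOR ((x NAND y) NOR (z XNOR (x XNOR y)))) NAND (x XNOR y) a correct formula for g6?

g1 = y XNOR x
g2 = z XNOR g1 = z XNOR (y XNOR x)
g3 = x NAND y
g4 = g3 NOR g2 = (x NAND y) NOR (z XNOR (y XNOR x))
g5 = z NOR g4 = z NOR ((x NAND y) NOR (z XNOR (y XNOR x)))
g6 = g5 NAND g1 = (z NOR ((x NAND y) NOR (z XNOR (y XNOR x)))) NAND (y XNOR x)
At x=0, y=0, z=0, w=0: circuit gives 0, formula gives 0.
At x=0, y=0, z=1, w=0: circuit gives 1, formula gives 1.
Agrees on all 16 inputs.

Yes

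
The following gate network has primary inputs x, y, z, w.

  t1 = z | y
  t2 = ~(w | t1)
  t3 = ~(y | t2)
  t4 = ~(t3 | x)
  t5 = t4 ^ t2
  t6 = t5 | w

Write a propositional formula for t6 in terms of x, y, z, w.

((~((~(y | (~(w | (z | y))))) | x)) ^ (~(w | (z | y)))) | w

t1 = z | y
t2 = ~(w | t1) = ~(w | (z | y))
t3 = ~(y | t2) = ~(y | (~(w | (z | y))))
t4 = ~(t3 | x) = ~((~(y | (~(w | (z | y))))) | x)
t5 = t4 ^ t2 = (~((~(y | (~(w | (z | y))))) | x)) ^ (~(w | (z | y)))
t6 = t5 | w = ((~((~(y | (~(w | (z | y))))) | x)) ^ (~(w | (z | y)))) | w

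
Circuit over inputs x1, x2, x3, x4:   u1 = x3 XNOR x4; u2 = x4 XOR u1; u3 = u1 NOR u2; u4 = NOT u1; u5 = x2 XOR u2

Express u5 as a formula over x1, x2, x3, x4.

x2 XOR (x4 XOR (x3 XNOR x4))

u1 = x3 XNOR x4
u2 = x4 XOR u1 = x4 XOR (x3 XNOR x4)
u5 = x2 XOR u2 = x2 XOR (x4 XOR (x3 XNOR x4))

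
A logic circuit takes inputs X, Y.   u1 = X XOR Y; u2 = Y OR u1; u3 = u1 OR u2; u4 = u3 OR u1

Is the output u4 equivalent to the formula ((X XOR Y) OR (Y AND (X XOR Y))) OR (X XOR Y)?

No

u1 = X XOR Y
u2 = Y OR u1 = Y OR (X XOR Y)
u3 = u1 OR u2 = (X XOR Y) OR (Y OR (X XOR Y))
u4 = u3 OR u1 = ((X XOR Y) OR (Y OR (X XOR Y))) OR (X XOR Y)
At X=1, Y=1: circuit gives 1, formula gives 0.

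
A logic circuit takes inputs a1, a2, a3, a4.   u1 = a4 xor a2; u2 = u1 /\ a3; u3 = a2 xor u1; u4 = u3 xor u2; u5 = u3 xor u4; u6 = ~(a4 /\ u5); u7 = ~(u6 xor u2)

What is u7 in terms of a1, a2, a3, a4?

u1 = a4 xor a2
u2 = u1 /\ a3 = (a4 xor a2) /\ a3
u3 = a2 xor u1 = a2 xor (a4 xor a2)
u4 = u3 xor u2 = (a2 xor (a4 xor a2)) xor ((a4 xor a2) /\ a3)
u5 = u3 xor u4 = (a2 xor (a4 xor a2)) xor ((a2 xor (a4 xor a2)) xor ((a4 xor a2) /\ a3))
u6 = ~(a4 /\ u5) = ~(a4 /\ ((a2 xor (a4 xor a2)) xor ((a2 xor (a4 xor a2)) xor ((a4 xor a2) /\ a3))))
u7 = ~(u6 xor u2) = ~((~(a4 /\ ((a2 xor (a4 xor a2)) xor ((a2 xor (a4 xor a2)) xor ((a4 xor a2) /\ a3))))) xor ((a4 xor a2) /\ a3))

~((~(a4 /\ ((a2 xor (a4 xor a2)) xor ((a2 xor (a4 xor a2)) xor ((a4 xor a2) /\ a3))))) xor ((a4 xor a2) /\ a3))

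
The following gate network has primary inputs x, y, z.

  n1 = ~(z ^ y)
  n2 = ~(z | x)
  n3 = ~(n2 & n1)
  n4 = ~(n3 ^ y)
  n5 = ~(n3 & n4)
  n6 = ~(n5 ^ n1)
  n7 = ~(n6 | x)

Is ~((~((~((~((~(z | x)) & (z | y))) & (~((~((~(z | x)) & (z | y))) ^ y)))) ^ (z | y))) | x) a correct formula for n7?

No

n1 = ~(z ^ y)
n2 = ~(z | x)
n3 = ~(n2 & n1) = ~((~(z | x)) & (~(z ^ y)))
n4 = ~(n3 ^ y) = ~((~((~(z | x)) & (~(z ^ y)))) ^ y)
n5 = ~(n3 & n4) = ~((~((~(z | x)) & (~(z ^ y)))) & (~((~((~(z | x)) & (~(z ^ y)))) ^ y)))
n6 = ~(n5 ^ n1) = ~((~((~((~(z | x)) & (~(z ^ y)))) & (~((~((~(z | x)) & (~(z ^ y)))) ^ y)))) ^ (~(z ^ y)))
n7 = ~(n6 | x) = ~((~((~((~((~(z | x)) & (~(z ^ y)))) & (~((~((~(z | x)) & (~(z ^ y)))) ^ y)))) ^ (~(z ^ y)))) | x)
At x=0, y=0, z=0: circuit gives 0, formula gives 1.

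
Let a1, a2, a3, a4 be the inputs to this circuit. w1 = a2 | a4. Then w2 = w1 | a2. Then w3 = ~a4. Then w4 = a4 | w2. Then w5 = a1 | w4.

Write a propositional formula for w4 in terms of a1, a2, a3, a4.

a4 | ((a2 | a4) | a2)

w1 = a2 | a4
w2 = w1 | a2 = (a2 | a4) | a2
w4 = a4 | w2 = a4 | ((a2 | a4) | a2)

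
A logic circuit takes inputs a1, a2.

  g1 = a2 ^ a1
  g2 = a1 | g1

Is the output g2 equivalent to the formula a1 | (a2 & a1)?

No

g1 = a2 ^ a1
g2 = a1 | g1 = a1 | (a2 ^ a1)
At a1=0, a2=1: circuit gives 1, formula gives 0.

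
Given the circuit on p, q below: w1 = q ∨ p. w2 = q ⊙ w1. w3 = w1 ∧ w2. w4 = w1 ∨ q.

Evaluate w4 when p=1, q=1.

w1 = 1 ∨ 1 = 1
w4 = 1 ∨ 1 = 1

1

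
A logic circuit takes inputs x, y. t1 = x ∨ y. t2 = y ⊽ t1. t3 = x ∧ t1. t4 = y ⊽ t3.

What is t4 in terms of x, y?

y ⊽ (x ∧ (x ∨ y))

t1 = x ∨ y
t3 = x ∧ t1 = x ∧ (x ∨ y)
t4 = y ⊽ t3 = y ⊽ (x ∧ (x ∨ y))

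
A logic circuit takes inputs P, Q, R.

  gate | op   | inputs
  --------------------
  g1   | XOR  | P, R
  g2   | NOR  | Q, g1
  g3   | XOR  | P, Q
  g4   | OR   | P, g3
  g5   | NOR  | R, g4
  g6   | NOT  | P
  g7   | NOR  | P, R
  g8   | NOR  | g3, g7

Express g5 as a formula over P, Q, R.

R NOR (P OR (P XOR Q))

g3 = P XOR Q
g4 = P OR g3 = P OR (P XOR Q)
g5 = R NOR g4 = R NOR (P OR (P XOR Q))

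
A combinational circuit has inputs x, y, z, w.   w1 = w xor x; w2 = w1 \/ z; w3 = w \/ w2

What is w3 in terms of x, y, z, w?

w1 = w xor x
w2 = w1 \/ z = (w xor x) \/ z
w3 = w \/ w2 = w \/ ((w xor x) \/ z)

w \/ ((w xor x) \/ z)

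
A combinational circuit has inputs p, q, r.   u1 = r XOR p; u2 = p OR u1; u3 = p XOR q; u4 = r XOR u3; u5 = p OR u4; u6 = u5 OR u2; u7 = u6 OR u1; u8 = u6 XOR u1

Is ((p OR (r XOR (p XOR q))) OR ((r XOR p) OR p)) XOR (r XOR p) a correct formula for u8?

u1 = r XOR p
u2 = p OR u1 = p OR (r XOR p)
u3 = p XOR q
u4 = r XOR u3 = r XOR (p XOR q)
u5 = p OR u4 = p OR (r XOR (p XOR q))
u6 = u5 OR u2 = (p OR (r XOR (p XOR q))) OR (p OR (r XOR p))
u8 = u6 XOR u1 = ((p OR (r XOR (p XOR q))) OR (p OR (r XOR p))) XOR (r XOR p)
At p=0, q=0, r=0: circuit gives 0, formula gives 0.
At p=0, q=1, r=0: circuit gives 1, formula gives 1.
Agrees on all 8 inputs.

Yes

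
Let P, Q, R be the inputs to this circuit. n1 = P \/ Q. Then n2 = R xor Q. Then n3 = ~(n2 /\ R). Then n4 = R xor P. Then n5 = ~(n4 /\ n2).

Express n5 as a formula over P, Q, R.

n2 = R xor Q
n4 = R xor P
n5 = ~(n4 /\ n2) = ~((R xor P) /\ (R xor Q))

~((R xor P) /\ (R xor Q))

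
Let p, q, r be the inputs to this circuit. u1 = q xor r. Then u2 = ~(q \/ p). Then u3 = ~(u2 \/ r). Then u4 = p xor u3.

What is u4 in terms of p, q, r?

u2 = ~(q \/ p)
u3 = ~(u2 \/ r) = ~((~(q \/ p)) \/ r)
u4 = p xor u3 = p xor (~((~(q \/ p)) \/ r))

p xor (~((~(q \/ p)) \/ r))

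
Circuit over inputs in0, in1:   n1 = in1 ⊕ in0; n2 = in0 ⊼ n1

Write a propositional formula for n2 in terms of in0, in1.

in0 ⊼ (in1 ⊕ in0)

n1 = in1 ⊕ in0
n2 = in0 ⊼ n1 = in0 ⊼ (in1 ⊕ in0)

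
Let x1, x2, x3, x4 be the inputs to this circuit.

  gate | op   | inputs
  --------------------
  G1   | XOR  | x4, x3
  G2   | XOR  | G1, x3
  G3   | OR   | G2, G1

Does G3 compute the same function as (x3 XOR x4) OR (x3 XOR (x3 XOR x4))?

Yes

G1 = x4 XOR x3
G2 = G1 XOR x3 = (x4 XOR x3) XOR x3
G3 = G2 OR G1 = ((x4 XOR x3) XOR x3) OR (x4 XOR x3)
At x1=0, x2=0, x3=0, x4=0: circuit gives 0, formula gives 0.
At x1=0, x2=0, x3=0, x4=1: circuit gives 1, formula gives 1.
Agrees on all 16 inputs.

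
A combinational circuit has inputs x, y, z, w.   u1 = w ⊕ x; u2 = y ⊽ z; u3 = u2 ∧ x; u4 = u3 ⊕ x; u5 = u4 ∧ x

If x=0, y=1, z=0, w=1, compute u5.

u2 = 1 ⊽ 0 = 0
u3 = 0 ∧ 0 = 0
u4 = 0 ⊕ 0 = 0
u5 = 0 ∧ 0 = 0

0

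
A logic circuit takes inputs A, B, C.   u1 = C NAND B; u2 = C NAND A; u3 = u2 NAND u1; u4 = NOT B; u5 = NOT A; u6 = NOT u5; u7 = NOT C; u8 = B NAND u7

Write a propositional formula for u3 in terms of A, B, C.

(C NAND A) NAND (C NAND B)

u1 = C NAND B
u2 = C NAND A
u3 = u2 NAND u1 = (C NAND A) NAND (C NAND B)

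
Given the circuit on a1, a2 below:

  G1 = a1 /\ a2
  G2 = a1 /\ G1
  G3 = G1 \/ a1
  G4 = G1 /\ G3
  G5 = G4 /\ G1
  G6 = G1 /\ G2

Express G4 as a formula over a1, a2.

G1 = a1 /\ a2
G3 = G1 \/ a1 = (a1 /\ a2) \/ a1
G4 = G1 /\ G3 = (a1 /\ a2) /\ ((a1 /\ a2) \/ a1)

(a1 /\ a2) /\ ((a1 /\ a2) \/ a1)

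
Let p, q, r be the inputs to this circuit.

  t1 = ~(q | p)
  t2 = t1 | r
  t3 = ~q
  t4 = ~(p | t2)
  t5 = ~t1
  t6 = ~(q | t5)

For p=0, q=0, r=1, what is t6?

1

t1 = ~(0 | 0) = 1
t5 = ~1 = 0
t6 = ~(0 | 0) = 1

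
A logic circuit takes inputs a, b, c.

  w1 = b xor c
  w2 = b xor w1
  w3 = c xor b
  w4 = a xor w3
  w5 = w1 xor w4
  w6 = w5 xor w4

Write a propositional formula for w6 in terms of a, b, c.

w1 = b xor c
w3 = c xor b
w4 = a xor w3 = a xor (c xor b)
w5 = w1 xor w4 = (b xor c) xor (a xor (c xor b))
w6 = w5 xor w4 = ((b xor c) xor (a xor (c xor b))) xor (a xor (c xor b))

((b xor c) xor (a xor (c xor b))) xor (a xor (c xor b))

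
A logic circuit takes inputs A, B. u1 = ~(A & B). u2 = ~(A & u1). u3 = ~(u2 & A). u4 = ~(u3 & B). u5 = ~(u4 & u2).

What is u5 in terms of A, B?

~((~((~((~(A & (~(A & B)))) & A)) & B)) & (~(A & (~(A & B)))))

u1 = ~(A & B)
u2 = ~(A & u1) = ~(A & (~(A & B)))
u3 = ~(u2 & A) = ~((~(A & (~(A & B)))) & A)
u4 = ~(u3 & B) = ~((~((~(A & (~(A & B)))) & A)) & B)
u5 = ~(u4 & u2) = ~((~((~((~(A & (~(A & B)))) & A)) & B)) & (~(A & (~(A & B)))))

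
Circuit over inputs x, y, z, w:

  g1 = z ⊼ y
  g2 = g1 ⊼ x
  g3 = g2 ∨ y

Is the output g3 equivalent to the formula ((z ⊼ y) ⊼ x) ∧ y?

g1 = z ⊼ y
g2 = g1 ⊼ x = (z ⊼ y) ⊼ x
g3 = g2 ∨ y = ((z ⊼ y) ⊼ x) ∨ y
At x=0, y=0, z=0, w=0: circuit gives 1, formula gives 0.

No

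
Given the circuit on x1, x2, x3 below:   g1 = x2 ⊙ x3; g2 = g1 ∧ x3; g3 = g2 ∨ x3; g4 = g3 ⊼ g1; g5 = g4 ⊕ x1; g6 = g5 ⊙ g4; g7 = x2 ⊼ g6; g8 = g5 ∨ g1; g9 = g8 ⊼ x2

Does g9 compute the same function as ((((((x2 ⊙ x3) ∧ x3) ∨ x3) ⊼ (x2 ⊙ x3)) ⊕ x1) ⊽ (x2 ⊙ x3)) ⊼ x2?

No

g1 = x2 ⊙ x3
g2 = g1 ∧ x3 = (x2 ⊙ x3) ∧ x3
g3 = g2 ∨ x3 = ((x2 ⊙ x3) ∧ x3) ∨ x3
g4 = g3 ⊼ g1 = (((x2 ⊙ x3) ∧ x3) ∨ x3) ⊼ (x2 ⊙ x3)
g5 = g4 ⊕ x1 = ((((x2 ⊙ x3) ∧ x3) ∨ x3) ⊼ (x2 ⊙ x3)) ⊕ x1
g8 = g5 ∨ g1 = (((((x2 ⊙ x3) ∧ x3) ∨ x3) ⊼ (x2 ⊙ x3)) ⊕ x1) ∨ (x2 ⊙ x3)
g9 = g8 ⊼ x2 = ((((((x2 ⊙ x3) ∧ x3) ∨ x3) ⊼ (x2 ⊙ x3)) ⊕ x1) ∨ (x2 ⊙ x3)) ⊼ x2
At x1=0, x2=1, x3=0: circuit gives 0, formula gives 1.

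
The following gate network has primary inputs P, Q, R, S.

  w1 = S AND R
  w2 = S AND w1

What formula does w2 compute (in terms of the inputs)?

w1 = S AND R
w2 = S AND w1 = S AND (S AND R)

S AND (S AND R)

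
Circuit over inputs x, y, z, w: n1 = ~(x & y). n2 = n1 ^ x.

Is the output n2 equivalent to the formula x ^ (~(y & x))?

Yes

n1 = ~(x & y)
n2 = n1 ^ x = (~(x & y)) ^ x
At x=1, y=0, z=0, w=0: circuit gives 0, formula gives 0.
At x=0, y=0, z=0, w=0: circuit gives 1, formula gives 1.
Agrees on all 16 inputs.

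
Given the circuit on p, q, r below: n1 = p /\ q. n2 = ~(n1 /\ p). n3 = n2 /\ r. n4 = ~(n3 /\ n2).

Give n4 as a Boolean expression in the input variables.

n1 = p /\ q
n2 = ~(n1 /\ p) = ~((p /\ q) /\ p)
n3 = n2 /\ r = (~((p /\ q) /\ p)) /\ r
n4 = ~(n3 /\ n2) = ~(((~((p /\ q) /\ p)) /\ r) /\ (~((p /\ q) /\ p)))

~(((~((p /\ q) /\ p)) /\ r) /\ (~((p /\ q) /\ p)))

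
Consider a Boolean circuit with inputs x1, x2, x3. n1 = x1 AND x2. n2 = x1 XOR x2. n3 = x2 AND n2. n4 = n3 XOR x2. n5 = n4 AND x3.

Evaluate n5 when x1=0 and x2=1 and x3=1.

0

n2 = 0 XOR 1 = 1
n3 = 1 AND 1 = 1
n4 = 1 XOR 1 = 0
n5 = 0 AND 1 = 0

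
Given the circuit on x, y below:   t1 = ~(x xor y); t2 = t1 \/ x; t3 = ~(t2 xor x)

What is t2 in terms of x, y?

(~(x xor y)) \/ x

t1 = ~(x xor y)
t2 = t1 \/ x = (~(x xor y)) \/ x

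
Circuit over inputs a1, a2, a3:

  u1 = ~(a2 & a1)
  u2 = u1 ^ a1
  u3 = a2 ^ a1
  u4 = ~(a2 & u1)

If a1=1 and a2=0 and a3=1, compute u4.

u1 = ~(0 & 1) = 1
u4 = ~(0 & 1) = 1

1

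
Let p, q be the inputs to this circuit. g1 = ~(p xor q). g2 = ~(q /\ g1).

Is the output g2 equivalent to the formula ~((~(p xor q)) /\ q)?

g1 = ~(p xor q)
g2 = ~(q /\ g1) = ~(q /\ (~(p xor q)))
At p=1, q=1: circuit gives 0, formula gives 0.
At p=0, q=0: circuit gives 1, formula gives 1.
Agrees on all 4 inputs.

Yes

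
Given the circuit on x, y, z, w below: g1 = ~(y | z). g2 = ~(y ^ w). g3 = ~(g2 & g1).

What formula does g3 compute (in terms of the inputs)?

g1 = ~(y | z)
g2 = ~(y ^ w)
g3 = ~(g2 & g1) = ~((~(y ^ w)) & (~(y | z)))

~((~(y ^ w)) & (~(y | z)))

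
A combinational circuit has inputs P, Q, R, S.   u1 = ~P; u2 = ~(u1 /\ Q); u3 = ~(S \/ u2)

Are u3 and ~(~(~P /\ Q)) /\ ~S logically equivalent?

u1 = ~P
u2 = ~(u1 /\ Q) = ~(~P /\ Q)
u3 = ~(S \/ u2) = ~(S \/ (~(~P /\ Q)))
At P=0, Q=0, R=0, S=0: circuit gives 0, formula gives 0.
At P=0, Q=1, R=0, S=0: circuit gives 1, formula gives 1.
Agrees on all 16 inputs.

Yes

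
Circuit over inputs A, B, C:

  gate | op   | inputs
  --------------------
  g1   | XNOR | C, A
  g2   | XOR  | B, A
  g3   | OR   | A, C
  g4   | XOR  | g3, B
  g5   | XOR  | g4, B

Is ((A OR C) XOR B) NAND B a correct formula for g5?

g3 = A OR C
g4 = g3 XOR B = (A OR C) XOR B
g5 = g4 XOR B = ((A OR C) XOR B) XOR B
At A=0, B=0, C=0: circuit gives 0, formula gives 1.

No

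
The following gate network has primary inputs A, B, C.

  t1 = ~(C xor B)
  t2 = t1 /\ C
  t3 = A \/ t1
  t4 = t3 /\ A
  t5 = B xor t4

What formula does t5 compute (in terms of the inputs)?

B xor ((A \/ (~(C xor B))) /\ A)

t1 = ~(C xor B)
t3 = A \/ t1 = A \/ (~(C xor B))
t4 = t3 /\ A = (A \/ (~(C xor B))) /\ A
t5 = B xor t4 = B xor ((A \/ (~(C xor B))) /\ A)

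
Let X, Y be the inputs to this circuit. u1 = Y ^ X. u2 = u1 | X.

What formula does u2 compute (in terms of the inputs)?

(Y ^ X) | X

u1 = Y ^ X
u2 = u1 | X = (Y ^ X) | X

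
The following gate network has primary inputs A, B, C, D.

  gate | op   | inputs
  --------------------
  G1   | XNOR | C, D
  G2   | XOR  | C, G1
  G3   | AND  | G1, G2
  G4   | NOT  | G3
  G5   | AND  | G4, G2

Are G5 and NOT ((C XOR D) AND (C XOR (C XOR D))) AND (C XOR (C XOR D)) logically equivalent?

G1 = C XNOR D
G2 = C XOR G1 = C XOR (C XNOR D)
G3 = G1 AND G2 = (C XNOR D) AND (C XOR (C XNOR D))
G4 = NOT G3 = NOT ((C XNOR D) AND (C XOR (C XNOR D)))
G5 = G4 AND G2 = NOT ((C XNOR D) AND (C XOR (C XNOR D))) AND (C XOR (C XNOR D))
At A=0, B=0, C=1, D=0: circuit gives 1, formula gives 0.

No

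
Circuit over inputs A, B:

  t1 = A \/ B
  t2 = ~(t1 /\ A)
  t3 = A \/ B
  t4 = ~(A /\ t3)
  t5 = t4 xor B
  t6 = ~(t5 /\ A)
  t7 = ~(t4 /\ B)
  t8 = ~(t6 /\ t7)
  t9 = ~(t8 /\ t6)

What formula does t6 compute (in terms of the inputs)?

t3 = A \/ B
t4 = ~(A /\ t3) = ~(A /\ (A \/ B))
t5 = t4 xor B = (~(A /\ (A \/ B))) xor B
t6 = ~(t5 /\ A) = ~(((~(A /\ (A \/ B))) xor B) /\ A)

~(((~(A /\ (A \/ B))) xor B) /\ A)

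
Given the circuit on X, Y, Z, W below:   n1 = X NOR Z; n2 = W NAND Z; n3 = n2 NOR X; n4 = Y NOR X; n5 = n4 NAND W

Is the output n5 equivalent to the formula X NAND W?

n4 = Y NOR X
n5 = n4 NAND W = (Y NOR X) NAND W
At X=0, Y=0, Z=0, W=1: circuit gives 0, formula gives 1.

No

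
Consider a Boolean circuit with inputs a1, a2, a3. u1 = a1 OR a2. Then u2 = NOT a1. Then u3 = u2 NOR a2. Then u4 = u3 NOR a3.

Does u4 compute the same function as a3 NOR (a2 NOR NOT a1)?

u2 = NOT a1
u3 = u2 NOR a2 = NOT a1 NOR a2
u4 = u3 NOR a3 = (NOT a1 NOR a2) NOR a3
At a1=0, a2=0, a3=1: circuit gives 0, formula gives 0.
At a1=0, a2=0, a3=0: circuit gives 1, formula gives 1.
Agrees on all 8 inputs.

Yes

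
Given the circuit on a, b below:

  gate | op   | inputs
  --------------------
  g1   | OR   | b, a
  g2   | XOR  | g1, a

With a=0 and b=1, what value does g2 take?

1

g1 = 1 OR 0 = 1
g2 = 1 XOR 0 = 1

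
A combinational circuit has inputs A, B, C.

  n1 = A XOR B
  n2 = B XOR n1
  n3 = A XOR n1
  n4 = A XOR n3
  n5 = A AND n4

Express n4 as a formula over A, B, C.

n1 = A XOR B
n3 = A XOR n1 = A XOR (A XOR B)
n4 = A XOR n3 = A XOR (A XOR (A XOR B))

A XOR (A XOR (A XOR B))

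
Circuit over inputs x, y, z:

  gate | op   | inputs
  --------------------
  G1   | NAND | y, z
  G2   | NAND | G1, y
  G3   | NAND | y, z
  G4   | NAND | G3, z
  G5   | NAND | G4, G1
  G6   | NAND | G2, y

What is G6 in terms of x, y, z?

G1 = y NAND z
G2 = G1 NAND y = (y NAND z) NAND y
G6 = G2 NAND y = ((y NAND z) NAND y) NAND y

((y NAND z) NAND y) NAND y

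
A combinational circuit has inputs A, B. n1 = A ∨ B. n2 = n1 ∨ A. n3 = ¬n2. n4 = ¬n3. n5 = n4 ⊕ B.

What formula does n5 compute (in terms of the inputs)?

¬¬((A ∨ B) ∨ A) ⊕ B

n1 = A ∨ B
n2 = n1 ∨ A = (A ∨ B) ∨ A
n3 = ¬n2 = ¬((A ∨ B) ∨ A)
n4 = ¬n3 = ¬¬((A ∨ B) ∨ A)
n5 = n4 ⊕ B = ¬¬((A ∨ B) ∨ A) ⊕ B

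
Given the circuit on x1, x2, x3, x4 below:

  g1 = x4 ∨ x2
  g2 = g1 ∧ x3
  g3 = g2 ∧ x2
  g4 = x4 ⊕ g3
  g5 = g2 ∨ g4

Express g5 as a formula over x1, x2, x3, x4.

g1 = x4 ∨ x2
g2 = g1 ∧ x3 = (x4 ∨ x2) ∧ x3
g3 = g2 ∧ x2 = ((x4 ∨ x2) ∧ x3) ∧ x2
g4 = x4 ⊕ g3 = x4 ⊕ (((x4 ∨ x2) ∧ x3) ∧ x2)
g5 = g2 ∨ g4 = ((x4 ∨ x2) ∧ x3) ∨ (x4 ⊕ (((x4 ∨ x2) ∧ x3) ∧ x2))

((x4 ∨ x2) ∧ x3) ∨ (x4 ⊕ (((x4 ∨ x2) ∧ x3) ∧ x2))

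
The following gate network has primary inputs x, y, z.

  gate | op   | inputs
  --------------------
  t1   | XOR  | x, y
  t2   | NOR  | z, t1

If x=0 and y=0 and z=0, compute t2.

1

t1 = 0 XOR 0 = 0
t2 = 0 NOR 0 = 1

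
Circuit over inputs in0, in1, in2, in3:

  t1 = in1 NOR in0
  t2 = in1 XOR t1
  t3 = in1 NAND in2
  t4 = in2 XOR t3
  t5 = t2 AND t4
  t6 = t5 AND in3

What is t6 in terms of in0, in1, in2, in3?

((in1 XOR (in1 NOR in0)) AND (in2 XOR (in1 NAND in2))) AND in3

t1 = in1 NOR in0
t2 = in1 XOR t1 = in1 XOR (in1 NOR in0)
t3 = in1 NAND in2
t4 = in2 XOR t3 = in2 XOR (in1 NAND in2)
t5 = t2 AND t4 = (in1 XOR (in1 NOR in0)) AND (in2 XOR (in1 NAND in2))
t6 = t5 AND in3 = ((in1 XOR (in1 NOR in0)) AND (in2 XOR (in1 NAND in2))) AND in3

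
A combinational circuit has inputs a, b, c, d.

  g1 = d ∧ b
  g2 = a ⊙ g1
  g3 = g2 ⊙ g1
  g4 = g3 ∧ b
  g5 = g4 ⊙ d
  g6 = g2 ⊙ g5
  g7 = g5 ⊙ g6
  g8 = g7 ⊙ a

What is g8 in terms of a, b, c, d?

(((((a ⊙ (d ∧ b)) ⊙ (d ∧ b)) ∧ b) ⊙ d) ⊙ ((a ⊙ (d ∧ b)) ⊙ ((((a ⊙ (d ∧ b)) ⊙ (d ∧ b)) ∧ b) ⊙ d))) ⊙ a

g1 = d ∧ b
g2 = a ⊙ g1 = a ⊙ (d ∧ b)
g3 = g2 ⊙ g1 = (a ⊙ (d ∧ b)) ⊙ (d ∧ b)
g4 = g3 ∧ b = ((a ⊙ (d ∧ b)) ⊙ (d ∧ b)) ∧ b
g5 = g4 ⊙ d = (((a ⊙ (d ∧ b)) ⊙ (d ∧ b)) ∧ b) ⊙ d
g6 = g2 ⊙ g5 = (a ⊙ (d ∧ b)) ⊙ ((((a ⊙ (d ∧ b)) ⊙ (d ∧ b)) ∧ b) ⊙ d)
g7 = g5 ⊙ g6 = ((((a ⊙ (d ∧ b)) ⊙ (d ∧ b)) ∧ b) ⊙ d) ⊙ ((a ⊙ (d ∧ b)) ⊙ ((((a ⊙ (d ∧ b)) ⊙ (d ∧ b)) ∧ b) ⊙ d))
g8 = g7 ⊙ a = (((((a ⊙ (d ∧ b)) ⊙ (d ∧ b)) ∧ b) ⊙ d) ⊙ ((a ⊙ (d ∧ b)) ⊙ ((((a ⊙ (d ∧ b)) ⊙ (d ∧ b)) ∧ b) ⊙ d))) ⊙ a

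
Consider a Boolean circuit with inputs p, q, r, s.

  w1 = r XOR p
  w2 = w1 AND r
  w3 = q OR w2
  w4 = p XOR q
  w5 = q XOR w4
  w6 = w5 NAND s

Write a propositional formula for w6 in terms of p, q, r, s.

(q XOR (p XOR q)) NAND s

w4 = p XOR q
w5 = q XOR w4 = q XOR (p XOR q)
w6 = w5 NAND s = (q XOR (p XOR q)) NAND s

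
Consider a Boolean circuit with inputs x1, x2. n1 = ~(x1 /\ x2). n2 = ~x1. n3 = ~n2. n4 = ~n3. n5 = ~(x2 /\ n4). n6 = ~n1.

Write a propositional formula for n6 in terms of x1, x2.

~(~(x1 /\ x2))

n1 = ~(x1 /\ x2)
n6 = ~n1 = ~(~(x1 /\ x2))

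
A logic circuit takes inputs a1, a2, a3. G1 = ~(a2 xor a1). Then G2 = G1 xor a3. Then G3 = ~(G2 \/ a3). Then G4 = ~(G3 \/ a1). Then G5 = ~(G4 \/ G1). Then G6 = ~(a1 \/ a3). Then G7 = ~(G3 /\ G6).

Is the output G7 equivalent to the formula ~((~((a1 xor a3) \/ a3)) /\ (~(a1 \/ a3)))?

No

G1 = ~(a2 xor a1)
G2 = G1 xor a3 = (~(a2 xor a1)) xor a3
G3 = ~(G2 \/ a3) = ~(((~(a2 xor a1)) xor a3) \/ a3)
G6 = ~(a1 \/ a3)
G7 = ~(G3 /\ G6) = ~((~(((~(a2 xor a1)) xor a3) \/ a3)) /\ (~(a1 \/ a3)))
At a1=0, a2=0, a3=0: circuit gives 1, formula gives 0.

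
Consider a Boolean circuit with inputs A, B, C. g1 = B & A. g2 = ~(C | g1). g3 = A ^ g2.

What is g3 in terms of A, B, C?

g1 = B & A
g2 = ~(C | g1) = ~(C | (B & A))
g3 = A ^ g2 = A ^ (~(C | (B & A)))

A ^ (~(C | (B & A)))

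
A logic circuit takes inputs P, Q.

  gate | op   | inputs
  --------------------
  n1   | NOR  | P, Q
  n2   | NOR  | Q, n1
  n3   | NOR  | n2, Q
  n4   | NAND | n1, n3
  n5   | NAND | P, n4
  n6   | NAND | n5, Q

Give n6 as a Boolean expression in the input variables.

n1 = P NOR Q
n2 = Q NOR n1 = Q NOR (P NOR Q)
n3 = n2 NOR Q = (Q NOR (P NOR Q)) NOR Q
n4 = n1 NAND n3 = (P NOR Q) NAND ((Q NOR (P NOR Q)) NOR Q)
n5 = P NAND n4 = P NAND ((P NOR Q) NAND ((Q NOR (P NOR Q)) NOR Q))
n6 = n5 NAND Q = (P NAND ((P NOR Q) NAND ((Q NOR (P NOR Q)) NOR Q))) NAND Q

(P NAND ((P NOR Q) NAND ((Q NOR (P NOR Q)) NOR Q))) NAND Q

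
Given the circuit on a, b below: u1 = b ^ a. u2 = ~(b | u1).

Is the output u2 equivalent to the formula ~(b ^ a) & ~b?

Yes

u1 = b ^ a
u2 = ~(b | u1) = ~(b | (b ^ a))
At a=0, b=1: circuit gives 0, formula gives 0.
At a=0, b=0: circuit gives 1, formula gives 1.
Agrees on all 4 inputs.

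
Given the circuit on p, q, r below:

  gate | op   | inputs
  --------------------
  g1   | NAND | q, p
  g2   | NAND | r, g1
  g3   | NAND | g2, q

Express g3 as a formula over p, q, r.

g1 = q NAND p
g2 = r NAND g1 = r NAND (q NAND p)
g3 = g2 NAND q = (r NAND (q NAND p)) NAND q

(r NAND (q NAND p)) NAND q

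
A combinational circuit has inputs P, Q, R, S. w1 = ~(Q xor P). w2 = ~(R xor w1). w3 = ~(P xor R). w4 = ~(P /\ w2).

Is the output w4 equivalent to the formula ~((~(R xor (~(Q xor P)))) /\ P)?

w1 = ~(Q xor P)
w2 = ~(R xor w1) = ~(R xor (~(Q xor P)))
w4 = ~(P /\ w2) = ~(P /\ (~(R xor (~(Q xor P)))))
At P=1, Q=0, R=0, S=0: circuit gives 0, formula gives 0.
At P=0, Q=0, R=0, S=0: circuit gives 1, formula gives 1.
Agrees on all 16 inputs.

Yes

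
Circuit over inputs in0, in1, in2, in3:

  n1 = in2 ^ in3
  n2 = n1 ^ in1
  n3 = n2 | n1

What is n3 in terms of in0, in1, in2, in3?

((in2 ^ in3) ^ in1) | (in2 ^ in3)

n1 = in2 ^ in3
n2 = n1 ^ in1 = (in2 ^ in3) ^ in1
n3 = n2 | n1 = ((in2 ^ in3) ^ in1) | (in2 ^ in3)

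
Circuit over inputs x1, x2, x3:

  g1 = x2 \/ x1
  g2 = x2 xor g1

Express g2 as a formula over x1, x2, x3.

x2 xor (x2 \/ x1)

g1 = x2 \/ x1
g2 = x2 xor g1 = x2 xor (x2 \/ x1)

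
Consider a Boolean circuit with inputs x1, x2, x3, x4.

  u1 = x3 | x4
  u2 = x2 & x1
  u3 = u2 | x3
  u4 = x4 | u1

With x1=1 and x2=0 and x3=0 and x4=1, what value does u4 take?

u1 = 0 | 1 = 1
u4 = 1 | 1 = 1

1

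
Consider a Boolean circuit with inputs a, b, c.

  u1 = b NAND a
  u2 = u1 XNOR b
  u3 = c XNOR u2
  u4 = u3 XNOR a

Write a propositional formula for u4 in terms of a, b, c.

u1 = b NAND a
u2 = u1 XNOR b = (b NAND a) XNOR b
u3 = c XNOR u2 = c XNOR ((b NAND a) XNOR b)
u4 = u3 XNOR a = (c XNOR ((b NAND a) XNOR b)) XNOR a

(c XNOR ((b NAND a) XNOR b)) XNOR a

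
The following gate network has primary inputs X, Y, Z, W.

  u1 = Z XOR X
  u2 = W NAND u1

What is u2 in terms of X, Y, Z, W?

u1 = Z XOR X
u2 = W NAND u1 = W NAND (Z XOR X)

W NAND (Z XOR X)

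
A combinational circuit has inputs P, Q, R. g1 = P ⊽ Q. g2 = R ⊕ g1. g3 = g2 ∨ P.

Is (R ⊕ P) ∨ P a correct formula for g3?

No

g1 = P ⊽ Q
g2 = R ⊕ g1 = R ⊕ (P ⊽ Q)
g3 = g2 ∨ P = (R ⊕ (P ⊽ Q)) ∨ P
At P=0, Q=0, R=0: circuit gives 1, formula gives 0.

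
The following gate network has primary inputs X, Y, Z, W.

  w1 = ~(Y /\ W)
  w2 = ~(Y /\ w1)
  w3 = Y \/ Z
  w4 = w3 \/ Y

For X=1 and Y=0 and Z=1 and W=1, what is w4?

1

w3 = 0 \/ 1 = 1
w4 = 1 \/ 0 = 1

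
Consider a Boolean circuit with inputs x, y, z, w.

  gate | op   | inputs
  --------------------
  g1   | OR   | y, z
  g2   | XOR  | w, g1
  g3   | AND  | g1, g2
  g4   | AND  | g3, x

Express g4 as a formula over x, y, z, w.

((y OR z) AND (w XOR (y OR z))) AND x

g1 = y OR z
g2 = w XOR g1 = w XOR (y OR z)
g3 = g1 AND g2 = (y OR z) AND (w XOR (y OR z))
g4 = g3 AND x = ((y OR z) AND (w XOR (y OR z))) AND x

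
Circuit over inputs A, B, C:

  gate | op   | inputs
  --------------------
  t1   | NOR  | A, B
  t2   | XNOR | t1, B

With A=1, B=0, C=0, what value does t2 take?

t1 = 1 NOR 0 = 0
t2 = 0 XNOR 0 = 1

1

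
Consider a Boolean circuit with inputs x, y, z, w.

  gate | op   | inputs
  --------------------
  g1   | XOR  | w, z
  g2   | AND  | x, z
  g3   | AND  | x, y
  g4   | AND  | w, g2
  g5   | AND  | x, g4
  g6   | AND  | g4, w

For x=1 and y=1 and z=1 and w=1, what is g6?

1

g2 = 1 AND 1 = 1
g4 = 1 AND 1 = 1
g6 = 1 AND 1 = 1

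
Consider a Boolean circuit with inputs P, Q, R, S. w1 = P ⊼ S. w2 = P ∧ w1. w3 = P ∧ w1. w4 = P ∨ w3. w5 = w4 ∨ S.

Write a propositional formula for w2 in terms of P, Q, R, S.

P ∧ (P ⊼ S)

w1 = P ⊼ S
w2 = P ∧ w1 = P ∧ (P ⊼ S)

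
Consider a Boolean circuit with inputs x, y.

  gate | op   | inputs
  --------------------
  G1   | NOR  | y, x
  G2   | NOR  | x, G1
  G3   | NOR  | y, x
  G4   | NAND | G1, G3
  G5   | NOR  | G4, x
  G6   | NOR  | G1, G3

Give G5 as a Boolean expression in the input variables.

G1 = y NOR x
G3 = y NOR x
G4 = G1 NAND G3 = (y NOR x) NAND (y NOR x)
G5 = G4 NOR x = ((y NOR x) NAND (y NOR x)) NOR x

((y NOR x) NAND (y NOR x)) NOR x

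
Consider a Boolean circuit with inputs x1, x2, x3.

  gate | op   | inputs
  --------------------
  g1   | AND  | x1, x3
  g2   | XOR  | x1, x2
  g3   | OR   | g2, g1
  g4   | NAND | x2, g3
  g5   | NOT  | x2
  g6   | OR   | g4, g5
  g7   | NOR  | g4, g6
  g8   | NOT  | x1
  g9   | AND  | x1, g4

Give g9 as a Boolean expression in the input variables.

x1 AND (x2 NAND ((x1 XOR x2) OR (x1 AND x3)))

g1 = x1 AND x3
g2 = x1 XOR x2
g3 = g2 OR g1 = (x1 XOR x2) OR (x1 AND x3)
g4 = x2 NAND g3 = x2 NAND ((x1 XOR x2) OR (x1 AND x3))
g9 = x1 AND g4 = x1 AND (x2 NAND ((x1 XOR x2) OR (x1 AND x3)))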